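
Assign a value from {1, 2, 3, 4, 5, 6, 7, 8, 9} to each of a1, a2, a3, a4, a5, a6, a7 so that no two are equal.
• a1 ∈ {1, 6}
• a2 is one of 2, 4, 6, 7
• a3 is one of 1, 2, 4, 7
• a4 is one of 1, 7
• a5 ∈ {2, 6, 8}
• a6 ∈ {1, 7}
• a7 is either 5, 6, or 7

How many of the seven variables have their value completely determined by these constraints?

3

The 7 variables draw from only 7 values {1, 2, 4, 5, 6, 7, 8}, so each is used; only a7 can be 5, hence a7 = 5.
Among the 6 still-open variables, 8 fits only a5 (and all 6 values in {1, 2, 4, 6, 7, 8} must be used), so a5 = 8.
a4 and a6 between them cover only {1, 7} — a naked pair. Remove those values from a1, a2, a3.
a1 must be 6 (only option left). Strike 6 from a2.
Determined: a1=6, a5=8, a7=5. The other variables each still have more than one consistent value. That makes 3.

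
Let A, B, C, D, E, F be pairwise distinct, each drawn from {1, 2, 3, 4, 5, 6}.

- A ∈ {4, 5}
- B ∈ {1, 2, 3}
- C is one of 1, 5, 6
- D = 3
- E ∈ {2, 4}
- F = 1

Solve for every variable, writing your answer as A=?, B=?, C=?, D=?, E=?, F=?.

D's domain is down to {3}, so D = 3. Strike 3 from B.
F's domain is down to {1}, so F = 1. Remove 1 from B, C.
B's domain is down to {2}, so B = 2. Strike 2 from E.
E's domain is down to {4}, so E = 4. So A can't be 4.
A has just one choice, so A = 5. So C can't be 5.
C has just one choice, so C = 6.

A=5, B=2, C=6, D=3, E=4, F=1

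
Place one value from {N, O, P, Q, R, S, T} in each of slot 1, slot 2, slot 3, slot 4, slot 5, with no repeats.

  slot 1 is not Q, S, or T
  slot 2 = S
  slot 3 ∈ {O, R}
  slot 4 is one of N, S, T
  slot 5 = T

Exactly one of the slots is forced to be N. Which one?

slot 4

slot 2 must be S (only option left). Remove S from slot 4.
slot 5's domain is down to {T}, so slot 5 = T. Eliminate T elsewhere: slot 4.
So N goes to slot 4.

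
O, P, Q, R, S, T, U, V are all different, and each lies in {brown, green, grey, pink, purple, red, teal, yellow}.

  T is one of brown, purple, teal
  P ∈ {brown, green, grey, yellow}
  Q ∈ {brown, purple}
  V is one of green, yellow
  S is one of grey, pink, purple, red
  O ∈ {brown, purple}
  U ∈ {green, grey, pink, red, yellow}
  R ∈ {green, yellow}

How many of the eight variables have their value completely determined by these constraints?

2

Among the 8 variables, teal fits only T (and all 8 values in {brown, green, grey, pink, purple, red, teal, yellow} must be used), so T = teal.
O and Q between them cover only {brown, purple} — a naked pair. Remove those values from P, S.
R and V between them cover only {green, yellow} — a naked pair. Remove those values from P, U.
P must be grey (only option left). Strike grey from S, U.
Determined: P=grey, T=teal. The other variables each still have more than one consistent value. That makes 2.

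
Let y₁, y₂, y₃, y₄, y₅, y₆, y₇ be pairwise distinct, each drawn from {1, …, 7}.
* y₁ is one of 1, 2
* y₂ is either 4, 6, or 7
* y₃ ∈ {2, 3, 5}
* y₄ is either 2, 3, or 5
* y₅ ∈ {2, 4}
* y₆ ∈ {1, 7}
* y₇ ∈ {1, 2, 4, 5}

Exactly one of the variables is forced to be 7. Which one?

Among the 7 variables, 6 fits only y₂ (and all 7 values in {1, 2, 3, 4, 5, 6, 7} must be used), so y₂ = 6.
The 6 still-open variables together cover exactly {1, 2, 3, 4, 5, 7} — 6 values for 6 variables — and 7 appears only in y₆'s list, so y₆ = 7.

y₆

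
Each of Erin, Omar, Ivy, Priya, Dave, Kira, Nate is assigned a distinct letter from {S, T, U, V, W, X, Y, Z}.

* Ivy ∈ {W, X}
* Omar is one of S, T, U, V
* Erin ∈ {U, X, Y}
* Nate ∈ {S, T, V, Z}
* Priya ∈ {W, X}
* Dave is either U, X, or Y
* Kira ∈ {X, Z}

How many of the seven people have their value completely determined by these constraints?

1

Ivy and Priya between them cover only {W, X} — a naked pair. Remove those values from Erin, Dave, Kira.
Kira has just one choice, so Kira = Z. Strike Z from Nate.
The 2 variables Erin and Dave are confined to {U, Y}, which locks those values in; drop them from Omar.
Determined: Kira=Z. The other people each still have more than one consistent value. That makes 1.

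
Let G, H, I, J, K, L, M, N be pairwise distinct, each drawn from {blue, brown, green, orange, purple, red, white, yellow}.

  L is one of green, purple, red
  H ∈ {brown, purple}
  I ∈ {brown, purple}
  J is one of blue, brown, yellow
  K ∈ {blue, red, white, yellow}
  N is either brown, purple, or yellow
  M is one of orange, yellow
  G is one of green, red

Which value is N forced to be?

Among the 8 variables, orange fits only M (and all 8 values in {blue, brown, green, orange, purple, red, white, yellow} must be used), so M = orange.
Among the 7 still-open variables, white fits only K (and all 7 values in {blue, brown, green, purple, red, white, yellow} must be used), so K = white.
The 6 still-open variables together cover exactly {blue, brown, green, purple, red, yellow} — 6 values for 6 variables — and blue appears only in J's list, so J = blue.
The 5 still-open variables draw from only 5 values {brown, green, purple, red, yellow}, so each is used; only N can be yellow, hence N = yellow.

yellow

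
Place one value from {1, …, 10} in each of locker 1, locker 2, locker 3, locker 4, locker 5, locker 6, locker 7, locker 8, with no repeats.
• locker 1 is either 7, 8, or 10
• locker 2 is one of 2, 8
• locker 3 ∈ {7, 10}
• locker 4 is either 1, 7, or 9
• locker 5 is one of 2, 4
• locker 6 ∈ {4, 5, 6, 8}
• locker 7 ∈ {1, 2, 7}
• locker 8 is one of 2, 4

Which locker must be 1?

locker 5 and locker 8 between them cover only {2, 4} — a naked pair. Remove those values from locker 2, locker 6, locker 7.
locker 2 must be 8 (only option left). Remove 8 from locker 1, locker 6.
locker 1 and locker 3 share exactly the 2 values {7, 10}; by pigeonhole those values go to them, so strike 7, 10 from locker 4, locker 7.

locker 7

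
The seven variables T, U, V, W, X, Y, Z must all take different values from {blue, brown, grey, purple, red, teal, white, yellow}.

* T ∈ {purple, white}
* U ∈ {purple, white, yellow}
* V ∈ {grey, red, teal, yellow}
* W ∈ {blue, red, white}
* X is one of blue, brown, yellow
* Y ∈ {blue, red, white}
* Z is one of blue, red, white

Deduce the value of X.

W, Y, Z between them cover only {blue, red, white} — a naked triple. Remove those values from T, U, V, X.
That leaves T = purple. Strike purple from U.
U has just one choice, so U = yellow. So V, X can't be yellow.
So X = brown.

brown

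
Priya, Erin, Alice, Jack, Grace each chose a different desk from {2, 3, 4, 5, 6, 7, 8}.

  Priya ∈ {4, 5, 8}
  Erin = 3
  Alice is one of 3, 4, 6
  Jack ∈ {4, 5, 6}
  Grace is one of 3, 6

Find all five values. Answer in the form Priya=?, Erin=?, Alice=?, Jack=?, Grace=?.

Erin's domain is down to {3}, so Erin = 3. Remove 3 from Alice, Grace.
That leaves Grace = 6. So Alice, Jack can't be 6.
Alice must be 4 (only option left). Remove 4 from Priya, Jack.
Jack must be 5 (only option left). So Priya can't be 5.
That leaves Priya = 8.

Priya=8, Erin=3, Alice=4, Jack=5, Grace=6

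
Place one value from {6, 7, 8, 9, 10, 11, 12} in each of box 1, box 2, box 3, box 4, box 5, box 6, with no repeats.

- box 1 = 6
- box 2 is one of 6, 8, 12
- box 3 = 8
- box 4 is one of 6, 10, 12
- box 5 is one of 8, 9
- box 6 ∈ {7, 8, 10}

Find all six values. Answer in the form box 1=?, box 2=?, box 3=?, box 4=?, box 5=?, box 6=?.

box 1=6, box 2=12, box 3=8, box 4=10, box 5=9, box 6=7

box 1 has just one choice, so box 1 = 6. Eliminate 6 elsewhere: box 2, box 4.
box 3 must be 8 (only option left). So box 2, box 5, box 6 can't be 8.
box 5 must be 9 (only option left).
That leaves box 2 = 12. Remove 12 from box 4.
box 4 has just one choice, so box 4 = 10. Eliminate 10 elsewhere: box 6.
box 6 must be 7 (only option left).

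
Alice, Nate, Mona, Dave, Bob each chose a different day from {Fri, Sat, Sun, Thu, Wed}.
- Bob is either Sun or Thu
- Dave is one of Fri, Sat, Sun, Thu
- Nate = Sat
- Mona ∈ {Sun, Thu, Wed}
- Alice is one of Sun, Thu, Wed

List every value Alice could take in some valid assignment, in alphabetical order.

Nate has just one choice, so Nate = Sat. Strike Sat from Dave.
The 4 still-open variables together cover exactly {Fri, Sun, Thu, Wed} — 4 values for 4 variables — and Fri appears only in Dave's list, so Dave = Fri.
No further eliminations apply; Alice can still be any of Sun, Thu, Wed.

Sun, Thu, Wed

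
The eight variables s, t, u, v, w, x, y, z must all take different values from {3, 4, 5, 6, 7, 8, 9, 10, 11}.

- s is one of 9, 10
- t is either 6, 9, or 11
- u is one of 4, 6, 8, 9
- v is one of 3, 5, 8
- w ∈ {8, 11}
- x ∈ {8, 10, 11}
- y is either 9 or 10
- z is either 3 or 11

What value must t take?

6

Among the 8 variables, 4 fits only u (and all 8 values in {3, 4, 5, 6, 8, 9, 10, 11} must be used), so u = 4.
The 7 still-open variables draw from only 7 values {3, 5, 6, 8, 9, 10, 11}, so each is used; only v can be 5, hence v = 5.
The 6 still-open variables together cover exactly {3, 6, 8, 9, 10, 11} — 6 values for 6 variables — and 3 appears only in z's list, so z = 3.
The 5 still-open variables together cover exactly {6, 8, 9, 10, 11} — 5 values for 5 variables — and 6 appears only in t's list, so t = 6.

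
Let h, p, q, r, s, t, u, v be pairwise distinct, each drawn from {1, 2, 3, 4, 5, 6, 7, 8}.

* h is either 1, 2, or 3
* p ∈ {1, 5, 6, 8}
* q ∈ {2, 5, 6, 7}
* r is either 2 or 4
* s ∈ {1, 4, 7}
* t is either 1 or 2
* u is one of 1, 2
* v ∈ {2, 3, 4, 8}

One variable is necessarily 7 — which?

The 2 variables t and u are confined to {1, 2}, which locks those values in; drop them from h, p, q, r, s, v.
h has just one choice, so h = 3. So v can't be 3.
That leaves r = 4. Remove 4 from s, v.
So 7 goes to s.

s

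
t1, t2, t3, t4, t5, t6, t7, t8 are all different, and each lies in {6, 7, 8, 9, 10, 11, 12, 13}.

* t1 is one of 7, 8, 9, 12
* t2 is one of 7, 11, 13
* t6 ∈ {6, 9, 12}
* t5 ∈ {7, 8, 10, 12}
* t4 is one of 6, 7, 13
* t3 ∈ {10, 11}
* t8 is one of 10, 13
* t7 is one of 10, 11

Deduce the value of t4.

6

t3 and t7 share exactly the 2 values {10, 11}; by pigeonhole those values go to them, so strike 10, 11 from t2, t5, t8.
t8 must be 13 (only option left). Remove 13 from t2, t4.
That leaves t2 = 7. Strike 7 from t1, t4, t5.
So t4 = 6.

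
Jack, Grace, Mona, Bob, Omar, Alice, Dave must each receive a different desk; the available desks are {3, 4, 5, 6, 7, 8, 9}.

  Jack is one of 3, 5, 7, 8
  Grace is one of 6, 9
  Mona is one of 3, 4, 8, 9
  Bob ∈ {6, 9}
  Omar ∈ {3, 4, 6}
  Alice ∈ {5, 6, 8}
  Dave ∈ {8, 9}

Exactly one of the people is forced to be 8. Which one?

Among the 7 variables, 7 fits only Jack (and all 7 values in {3, 4, 5, 6, 7, 8, 9} must be used), so Jack = 7.
Among the 6 still-open variables, 5 fits only Alice (and all 6 values in {3, 4, 5, 6, 8, 9} must be used), so Alice = 5.
Grace and Bob between them cover only {6, 9} — a naked pair. Remove those values from Mona, Omar, Dave.
So 8 goes to Dave.

Dave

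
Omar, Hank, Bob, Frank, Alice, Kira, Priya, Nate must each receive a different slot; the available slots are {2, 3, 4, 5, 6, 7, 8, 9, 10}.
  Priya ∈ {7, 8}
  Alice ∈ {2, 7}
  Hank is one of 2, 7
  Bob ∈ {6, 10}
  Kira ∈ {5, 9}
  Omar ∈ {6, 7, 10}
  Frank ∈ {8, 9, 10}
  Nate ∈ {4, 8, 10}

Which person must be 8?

Priya

The 8 variables draw from only 8 values {2, 4, 5, 6, 7, 8, 9, 10}, so each is used; only Nate can be 4, hence Nate = 4.
The 7 still-open variables draw from only 7 values {2, 5, 6, 7, 8, 9, 10}, so each is used; only Kira can be 5, hence Kira = 5.
The 6 still-open variables draw from only 6 values {2, 6, 7, 8, 9, 10}, so each is used; only Frank can be 9, hence Frank = 9.
The 5 still-open variables together cover exactly {2, 6, 7, 8, 10} — 5 values for 5 variables — and 8 appears only in Priya's list, so Priya = 8.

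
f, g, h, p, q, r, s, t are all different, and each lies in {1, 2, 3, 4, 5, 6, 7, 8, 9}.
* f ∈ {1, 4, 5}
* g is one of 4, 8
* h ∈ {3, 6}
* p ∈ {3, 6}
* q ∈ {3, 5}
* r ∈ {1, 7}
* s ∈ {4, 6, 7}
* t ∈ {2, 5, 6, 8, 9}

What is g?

h and p between them cover only {3, 6} — a naked pair. Remove those values from q, s, t.
q must be 5 (only option left). So f, t can't be 5.
f, r, s between them cover only {1, 4, 7} — a naked triple. Remove those values from g.
So g = 8.

8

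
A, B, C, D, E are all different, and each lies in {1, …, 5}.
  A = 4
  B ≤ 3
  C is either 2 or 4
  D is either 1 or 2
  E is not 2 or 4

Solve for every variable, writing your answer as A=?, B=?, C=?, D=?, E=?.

A's domain is down to {4}, so A = 4. Eliminate 4 elsewhere: C.
That leaves C = 2. So B, D can't be 2.
D has just one choice, so D = 1. So B, E can't be 1.
B's domain is down to {3}, so B = 3. Remove 3 from E.
E has just one choice, so E = 5.

A=4, B=3, C=2, D=1, E=5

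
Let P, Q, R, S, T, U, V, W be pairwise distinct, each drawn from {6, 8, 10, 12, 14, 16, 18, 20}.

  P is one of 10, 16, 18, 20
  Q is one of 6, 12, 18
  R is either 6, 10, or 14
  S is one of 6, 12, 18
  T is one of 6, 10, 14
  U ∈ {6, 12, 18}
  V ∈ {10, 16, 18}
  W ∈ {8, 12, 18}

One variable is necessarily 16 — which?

The 8 variables draw from only 8 values {6, 8, 10, 12, 14, 16, 18, 20}, so each is used; only W can be 8, hence W = 8.
Among the 7 still-open variables, 20 fits only P (and all 7 values in {6, 10, 12, 14, 16, 18, 20} must be used), so P = 20.
Among the 6 still-open variables, 16 fits only V (and all 6 values in {6, 10, 12, 14, 16, 18} must be used), so V = 16.

V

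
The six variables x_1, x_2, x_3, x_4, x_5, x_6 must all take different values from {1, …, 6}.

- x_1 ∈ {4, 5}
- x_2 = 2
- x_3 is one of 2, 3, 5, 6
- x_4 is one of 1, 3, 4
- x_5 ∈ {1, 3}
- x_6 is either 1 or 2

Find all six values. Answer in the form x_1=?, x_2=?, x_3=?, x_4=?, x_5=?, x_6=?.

x_2 must be 2 (only option left). So x_3, x_6 can't be 2.
x_6 has just one choice, so x_6 = 1. Strike 1 from x_4, x_5.
That leaves x_5 = 3. Remove 3 from x_3, x_4.
x_4 has just one choice, so x_4 = 4. Strike 4 from x_1.
x_1 has just one choice, so x_1 = 5. Eliminate 5 elsewhere: x_3.
x_3's domain is down to {6}, so x_3 = 6.

x_1=5, x_2=2, x_3=6, x_4=4, x_5=3, x_6=1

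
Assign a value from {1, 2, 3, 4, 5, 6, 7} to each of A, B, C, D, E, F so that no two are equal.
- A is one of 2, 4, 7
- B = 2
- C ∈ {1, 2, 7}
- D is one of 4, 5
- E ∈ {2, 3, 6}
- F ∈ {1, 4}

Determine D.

5

B has just one choice, so B = 2. Strike 2 from A, C, E.
The 3 variables A, C, F are confined to {1, 4, 7}, which locks those values in; drop them from D.
So D = 5.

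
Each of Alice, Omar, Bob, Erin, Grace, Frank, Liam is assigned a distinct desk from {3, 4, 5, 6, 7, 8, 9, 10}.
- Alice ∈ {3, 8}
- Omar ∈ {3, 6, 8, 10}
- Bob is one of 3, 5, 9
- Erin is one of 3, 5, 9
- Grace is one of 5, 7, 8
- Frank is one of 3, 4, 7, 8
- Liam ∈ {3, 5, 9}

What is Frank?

4

Bob, Erin, Liam share exactly the 3 values {3, 5, 9}; by pigeonhole those values go to them, so strike 3, 5, 9 from Alice, Omar, Grace, Frank.
That leaves Alice = 8. Strike 8 from Omar, Grace, Frank.
That leaves Grace = 7. Eliminate 7 elsewhere: Frank.
So Frank = 4.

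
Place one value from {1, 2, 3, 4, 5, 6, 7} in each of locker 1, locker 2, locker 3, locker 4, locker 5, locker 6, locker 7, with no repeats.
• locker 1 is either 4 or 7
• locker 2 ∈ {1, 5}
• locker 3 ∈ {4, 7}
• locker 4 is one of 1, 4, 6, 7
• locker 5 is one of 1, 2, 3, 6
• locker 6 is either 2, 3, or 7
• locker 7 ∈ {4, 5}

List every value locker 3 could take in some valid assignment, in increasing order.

4, 7

locker 1 and locker 3 share exactly the 2 values {4, 7}; by pigeonhole those values go to them, so strike 4, 7 from locker 4, locker 6, locker 7.
locker 7 must be 5 (only option left). Strike 5 from locker 2.
locker 2 must be 1 (only option left). Strike 1 from locker 4, locker 5.
locker 4's domain is down to {6}, so locker 4 = 6. Eliminate 6 elsewhere: locker 5.
No further eliminations apply; locker 3 can still be any of 4, 7.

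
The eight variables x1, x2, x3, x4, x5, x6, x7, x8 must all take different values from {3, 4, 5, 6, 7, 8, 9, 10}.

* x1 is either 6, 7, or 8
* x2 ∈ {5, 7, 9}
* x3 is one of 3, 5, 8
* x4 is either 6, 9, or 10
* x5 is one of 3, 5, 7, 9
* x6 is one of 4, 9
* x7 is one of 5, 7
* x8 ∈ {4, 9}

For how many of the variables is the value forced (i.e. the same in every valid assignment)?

4

The 8 variables together cover exactly {3, 4, 5, 6, 7, 8, 9, 10} — 8 values for 8 variables — and 10 appears only in x4's list, so x4 = 10.
Among the 7 still-open variables, 6 fits only x1 (and all 7 values in {3, 4, 5, 6, 7, 8, 9} must be used), so x1 = 6.
The 6 still-open variables draw from only 6 values {3, 4, 5, 7, 8, 9}, so each is used; only x3 can be 8, hence x3 = 8.
The 5 still-open variables together cover exactly {3, 4, 5, 7, 9} — 5 values for 5 variables — and 3 appears only in x5's list, so x5 = 3.
x6 and x8 share exactly the 2 values {4, 9}; by pigeonhole those values go to them, so strike 4, 9 from x2.
Determined: x1=6, x3=8, x4=10, x5=3. The other variables each still have more than one consistent value. That makes 4.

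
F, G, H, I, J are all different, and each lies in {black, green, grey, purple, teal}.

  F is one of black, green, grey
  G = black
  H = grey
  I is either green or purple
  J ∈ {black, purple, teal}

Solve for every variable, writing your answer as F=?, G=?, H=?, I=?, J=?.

G's domain is down to {black}, so G = black. Remove black from F, J.
H has just one choice, so H = grey. Strike grey from F.
F's domain is down to {green}, so F = green. Eliminate green elsewhere: I.
I's domain is down to {purple}, so I = purple. Strike purple from J.
That leaves J = teal.

F=green, G=black, H=grey, I=purple, J=teal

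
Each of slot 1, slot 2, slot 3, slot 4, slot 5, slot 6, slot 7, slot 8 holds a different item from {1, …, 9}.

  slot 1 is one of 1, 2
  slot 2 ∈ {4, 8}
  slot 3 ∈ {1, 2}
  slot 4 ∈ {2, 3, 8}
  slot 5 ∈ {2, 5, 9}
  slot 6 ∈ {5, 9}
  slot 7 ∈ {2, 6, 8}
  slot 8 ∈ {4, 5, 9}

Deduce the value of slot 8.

The 8 variables draw from only 8 values {1, 2, 3, 4, 5, 6, 8, 9}, so each is used; only slot 4 can be 3, hence slot 4 = 3.
The 7 still-open variables draw from only 7 values {1, 2, 4, 5, 6, 8, 9}, so each is used; only slot 7 can be 6, hence slot 7 = 6.
The 6 still-open variables draw from only 6 values {1, 2, 4, 5, 8, 9}, so each is used; only slot 2 can be 8, hence slot 2 = 8.
The 5 still-open variables together cover exactly {1, 2, 4, 5, 9} — 5 values for 5 variables — and 4 appears only in slot 8's list, so slot 8 = 4.

4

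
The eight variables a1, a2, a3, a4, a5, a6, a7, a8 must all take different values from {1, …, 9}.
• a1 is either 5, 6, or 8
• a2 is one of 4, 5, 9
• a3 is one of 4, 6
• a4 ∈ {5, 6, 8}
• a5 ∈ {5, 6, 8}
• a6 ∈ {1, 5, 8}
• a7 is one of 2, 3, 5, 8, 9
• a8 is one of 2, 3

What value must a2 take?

The 8 variables draw from only 8 values {1, 2, 3, 4, 5, 6, 8, 9}, so each is used; only a6 can be 1, hence a6 = 1.
a1, a4, a5 share exactly the 3 values {5, 6, 8}; by pigeonhole those values go to them, so strike 5, 6, 8 from a2, a3, a7.
That leaves a3 = 4. Eliminate 4 elsewhere: a2.
So a2 = 9.

9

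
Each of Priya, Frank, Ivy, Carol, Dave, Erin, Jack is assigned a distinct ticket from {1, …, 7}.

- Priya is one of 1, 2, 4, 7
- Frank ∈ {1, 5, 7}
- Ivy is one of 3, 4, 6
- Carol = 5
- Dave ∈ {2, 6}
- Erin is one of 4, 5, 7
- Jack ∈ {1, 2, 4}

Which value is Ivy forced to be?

3

Carol's domain is down to {5}, so Carol = 5. Remove 5 from Frank, Erin.
Among the 6 still-open variables, 3 fits only Ivy (and all 6 values in {1, 2, 3, 4, 6, 7} must be used), so Ivy = 3.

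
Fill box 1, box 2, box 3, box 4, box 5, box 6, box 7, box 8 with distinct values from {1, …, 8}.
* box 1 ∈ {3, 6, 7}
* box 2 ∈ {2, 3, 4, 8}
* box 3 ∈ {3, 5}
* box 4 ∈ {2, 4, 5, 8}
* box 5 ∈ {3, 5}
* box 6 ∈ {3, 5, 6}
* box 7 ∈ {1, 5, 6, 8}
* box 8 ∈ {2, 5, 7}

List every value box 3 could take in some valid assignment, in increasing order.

3, 5

Among the 8 variables, 1 fits only box 7 (and all 8 values in {1, 2, 3, 4, 5, 6, 7, 8} must be used), so box 7 = 1.
box 3 and box 5 share exactly the 2 values {3, 5}; by pigeonhole those values go to them, so strike 3, 5 from box 1, box 2, box 4, box 6, box 8.
box 6 must be 6 (only option left). Strike 6 from box 1.
box 1 has just one choice, so box 1 = 7. Remove 7 from box 8.
That leaves box 8 = 2. Strike 2 from box 2, box 4.
No further eliminations apply; box 3 can still be any of 3, 5.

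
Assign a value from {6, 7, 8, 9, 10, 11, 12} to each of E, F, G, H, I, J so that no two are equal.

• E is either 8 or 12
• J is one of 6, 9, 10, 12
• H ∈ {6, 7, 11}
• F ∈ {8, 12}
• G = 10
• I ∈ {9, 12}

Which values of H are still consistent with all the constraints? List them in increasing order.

G must be 10 (only option left). So J can't be 10.
E and F share exactly the 2 values {8, 12}; by pigeonhole those values go to them, so strike 8, 12 from I, J.
I's domain is down to {9}, so I = 9. Remove 9 from J.
J must be 6 (only option left). So H can't be 6.
No further eliminations apply; H can still be any of 7, 11.

7, 11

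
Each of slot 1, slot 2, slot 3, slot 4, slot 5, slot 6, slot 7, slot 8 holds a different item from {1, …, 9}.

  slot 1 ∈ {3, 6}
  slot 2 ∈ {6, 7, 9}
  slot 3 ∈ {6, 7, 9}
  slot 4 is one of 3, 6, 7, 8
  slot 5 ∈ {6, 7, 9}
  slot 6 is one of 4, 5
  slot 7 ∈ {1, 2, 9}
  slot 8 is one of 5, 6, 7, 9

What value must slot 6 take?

4

slot 2, slot 3, slot 5 share exactly the 3 values {6, 7, 9}; by pigeonhole those values go to them, so strike 6, 7, 9 from slot 1, slot 4, slot 7, slot 8.
slot 1 has just one choice, so slot 1 = 3. Remove 3 from slot 4.
slot 4's domain is down to {8}, so slot 4 = 8.
That leaves slot 8 = 5. Eliminate 5 elsewhere: slot 6.
So slot 6 = 4.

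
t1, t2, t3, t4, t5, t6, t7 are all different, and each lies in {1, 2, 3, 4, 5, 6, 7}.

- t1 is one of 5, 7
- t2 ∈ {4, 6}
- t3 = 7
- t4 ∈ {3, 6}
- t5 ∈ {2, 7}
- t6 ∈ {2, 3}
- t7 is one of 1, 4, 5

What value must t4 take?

t3 has just one choice, so t3 = 7. Eliminate 7 elsewhere: t1, t5.
t5 has just one choice, so t5 = 2. Eliminate 2 elsewhere: t6.
t6 must be 3 (only option left). Eliminate 3 elsewhere: t4.
So t4 = 6.

6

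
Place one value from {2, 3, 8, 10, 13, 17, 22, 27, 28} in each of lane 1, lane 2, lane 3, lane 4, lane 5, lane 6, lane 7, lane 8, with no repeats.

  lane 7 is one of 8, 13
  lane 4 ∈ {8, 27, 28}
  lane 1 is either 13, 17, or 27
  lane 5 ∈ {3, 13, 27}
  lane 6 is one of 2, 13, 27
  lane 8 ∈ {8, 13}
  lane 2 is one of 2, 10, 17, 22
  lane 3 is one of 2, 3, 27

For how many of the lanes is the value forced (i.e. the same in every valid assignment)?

2

The 2 variables lane 7 and lane 8 are confined to {8, 13}, which locks those values in; drop them from lane 1, lane 4, lane 5, lane 6.
lane 3, lane 5, lane 6 between them cover only {2, 3, 27} — a naked triple. Remove those values from lane 1, lane 2, lane 4.
lane 1's domain is down to {17}, so lane 1 = 17. So lane 2 can't be 17.
lane 4 has just one choice, so lane 4 = 28.
Determined: lane 1=17, lane 4=28. The other lanes each still have more than one consistent value. That makes 2.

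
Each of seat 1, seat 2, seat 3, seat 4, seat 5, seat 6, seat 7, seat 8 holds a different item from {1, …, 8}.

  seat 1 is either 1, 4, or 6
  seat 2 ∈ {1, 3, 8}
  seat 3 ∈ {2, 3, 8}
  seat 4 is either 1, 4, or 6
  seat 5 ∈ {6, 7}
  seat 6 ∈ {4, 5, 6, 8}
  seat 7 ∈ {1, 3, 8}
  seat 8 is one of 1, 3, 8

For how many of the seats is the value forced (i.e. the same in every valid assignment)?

3

Among the 8 variables, 2 fits only seat 3 (and all 8 values in {1, 2, 3, 4, 5, 6, 7, 8} must be used), so seat 3 = 2.
Among the 7 still-open variables, 5 fits only seat 6 (and all 7 values in {1, 3, 4, 5, 6, 7, 8} must be used), so seat 6 = 5.
The 6 still-open variables draw from only 6 values {1, 3, 4, 6, 7, 8}, so each is used; only seat 5 can be 7, hence seat 5 = 7.
seat 2, seat 7, seat 8 between them cover only {1, 3, 8} — a naked triple. Remove those values from seat 1, seat 4.
Determined: seat 3=2, seat 5=7, seat 6=5. The other seats each still have more than one consistent value. That makes 3.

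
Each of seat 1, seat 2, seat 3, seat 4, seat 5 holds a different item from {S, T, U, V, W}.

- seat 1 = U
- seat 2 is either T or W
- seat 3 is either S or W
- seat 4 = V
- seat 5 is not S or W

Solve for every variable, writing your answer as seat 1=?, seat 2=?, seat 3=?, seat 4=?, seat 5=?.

seat 1 has just one choice, so seat 1 = U. So seat 5 can't be U.
That leaves seat 4 = V. Eliminate V elsewhere: seat 5.
seat 5 has just one choice, so seat 5 = T. Eliminate T elsewhere: seat 2.
That leaves seat 2 = W. Remove W from seat 3.
That leaves seat 3 = S.

seat 1=U, seat 2=W, seat 3=S, seat 4=V, seat 5=T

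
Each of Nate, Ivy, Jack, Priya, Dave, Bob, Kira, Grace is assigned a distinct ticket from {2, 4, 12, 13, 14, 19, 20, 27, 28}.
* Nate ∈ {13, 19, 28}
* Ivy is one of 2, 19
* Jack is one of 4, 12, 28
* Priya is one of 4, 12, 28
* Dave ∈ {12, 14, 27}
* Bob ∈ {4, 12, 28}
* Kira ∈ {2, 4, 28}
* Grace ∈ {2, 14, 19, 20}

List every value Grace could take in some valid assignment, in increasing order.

Jack, Priya, Bob share exactly the 3 values {4, 12, 28}; by pigeonhole those values go to them, so strike 4, 12, 28 from Nate, Dave, Kira.
Kira's domain is down to {2}, so Kira = 2. Remove 2 from Ivy, Grace.
Ivy must be 19 (only option left). So Nate, Grace can't be 19.
Nate's domain is down to {13}, so Nate = 13.
No further eliminations apply; Grace can still be any of 14, 20.

14, 20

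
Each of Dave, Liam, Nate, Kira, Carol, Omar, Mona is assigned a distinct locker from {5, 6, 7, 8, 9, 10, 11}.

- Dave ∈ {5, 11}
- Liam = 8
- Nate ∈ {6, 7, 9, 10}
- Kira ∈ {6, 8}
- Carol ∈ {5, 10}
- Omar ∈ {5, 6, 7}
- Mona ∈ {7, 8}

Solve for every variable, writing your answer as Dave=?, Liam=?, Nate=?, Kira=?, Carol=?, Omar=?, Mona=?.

Liam's domain is down to {8}, so Liam = 8. Eliminate 8 elsewhere: Kira, Mona.
Kira must be 6 (only option left). Strike 6 from Nate, Omar.
Mona has just one choice, so Mona = 7. Eliminate 7 elsewhere: Nate, Omar.
Omar has just one choice, so Omar = 5. Remove 5 from Dave, Carol.
Dave's domain is down to {11}, so Dave = 11.
Carol must be 10 (only option left). Eliminate 10 elsewhere: Nate.
Nate must be 9 (only option left).

Dave=11, Liam=8, Nate=9, Kira=6, Carol=10, Omar=5, Mona=7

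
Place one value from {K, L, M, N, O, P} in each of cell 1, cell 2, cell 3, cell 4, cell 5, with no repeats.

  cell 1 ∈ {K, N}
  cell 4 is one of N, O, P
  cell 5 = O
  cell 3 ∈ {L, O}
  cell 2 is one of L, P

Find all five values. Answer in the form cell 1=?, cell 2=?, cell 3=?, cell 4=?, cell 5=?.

cell 5 must be O (only option left). Eliminate O elsewhere: cell 3, cell 4.
cell 3 has just one choice, so cell 3 = L. Eliminate L elsewhere: cell 2.
cell 2 has just one choice, so cell 2 = P. So cell 4 can't be P.
cell 4's domain is down to {N}, so cell 4 = N. Remove N from cell 1.
cell 1 must be K (only option left).

cell 1=K, cell 2=P, cell 3=L, cell 4=N, cell 5=O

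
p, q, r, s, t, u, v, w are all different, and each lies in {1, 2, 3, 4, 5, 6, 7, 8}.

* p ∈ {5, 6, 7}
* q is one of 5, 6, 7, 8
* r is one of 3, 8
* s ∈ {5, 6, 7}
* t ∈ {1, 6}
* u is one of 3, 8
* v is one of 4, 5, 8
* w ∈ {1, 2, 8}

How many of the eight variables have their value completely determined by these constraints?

The 8 variables together cover exactly {1, 2, 3, 4, 5, 6, 7, 8} — 8 values for 8 variables — and 2 appears only in w's list, so w = 2.
Among the 7 still-open variables, 1 fits only t (and all 7 values in {1, 3, 4, 5, 6, 7, 8} must be used), so t = 1.
Among the 6 still-open variables, 4 fits only v (and all 6 values in {3, 4, 5, 6, 7, 8} must be used), so v = 4.
r and u between them cover only {3, 8} — a naked pair. Remove those values from q.
Determined: t=1, v=4, w=2. The other variables each still have more than one consistent value. That makes 3.

3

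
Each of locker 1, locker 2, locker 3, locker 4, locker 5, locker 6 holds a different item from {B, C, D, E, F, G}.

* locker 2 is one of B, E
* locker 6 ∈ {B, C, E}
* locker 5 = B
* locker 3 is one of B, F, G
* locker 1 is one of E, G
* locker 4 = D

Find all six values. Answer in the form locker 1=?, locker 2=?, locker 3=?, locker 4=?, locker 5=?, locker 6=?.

locker 1=G, locker 2=E, locker 3=F, locker 4=D, locker 5=B, locker 6=C

locker 4 must be D (only option left).
locker 5's domain is down to {B}, so locker 5 = B. So locker 2, locker 3, locker 6 can't be B.
That leaves locker 2 = E. Remove E from locker 1, locker 6.
locker 6's domain is down to {C}, so locker 6 = C.
locker 1 must be G (only option left). Remove G from locker 3.
locker 3's domain is down to {F}, so locker 3 = F.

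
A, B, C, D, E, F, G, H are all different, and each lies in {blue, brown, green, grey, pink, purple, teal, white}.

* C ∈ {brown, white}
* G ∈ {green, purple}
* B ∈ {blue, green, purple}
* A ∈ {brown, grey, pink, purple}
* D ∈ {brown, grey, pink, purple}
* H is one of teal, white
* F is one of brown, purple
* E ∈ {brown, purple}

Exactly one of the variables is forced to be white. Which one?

C

The 8 variables draw from only 8 values {blue, brown, green, grey, pink, purple, teal, white}, so each is used; only B can be blue, hence B = blue.
Among the 7 still-open variables, green fits only G (and all 7 values in {brown, green, grey, pink, purple, teal, white} must be used), so G = green.
The 6 still-open variables together cover exactly {brown, grey, pink, purple, teal, white} — 6 values for 6 variables — and teal appears only in H's list, so H = teal.
The 5 still-open variables together cover exactly {brown, grey, pink, purple, white} — 5 values for 5 variables — and white appears only in C's list, so C = white.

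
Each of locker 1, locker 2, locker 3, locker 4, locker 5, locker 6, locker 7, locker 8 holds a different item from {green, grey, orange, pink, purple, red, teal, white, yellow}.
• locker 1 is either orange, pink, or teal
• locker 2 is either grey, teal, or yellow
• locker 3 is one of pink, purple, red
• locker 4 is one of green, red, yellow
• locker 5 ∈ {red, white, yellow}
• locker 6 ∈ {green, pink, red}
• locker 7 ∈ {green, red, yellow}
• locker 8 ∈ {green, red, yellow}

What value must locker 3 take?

locker 4, locker 7, locker 8 between them cover only {green, red, yellow} — a naked triple. Remove those values from locker 2, locker 3, locker 5, locker 6.
locker 5 has just one choice, so locker 5 = white.
locker 6 must be pink (only option left). Strike pink from locker 1, locker 3.
So locker 3 = purple.

purple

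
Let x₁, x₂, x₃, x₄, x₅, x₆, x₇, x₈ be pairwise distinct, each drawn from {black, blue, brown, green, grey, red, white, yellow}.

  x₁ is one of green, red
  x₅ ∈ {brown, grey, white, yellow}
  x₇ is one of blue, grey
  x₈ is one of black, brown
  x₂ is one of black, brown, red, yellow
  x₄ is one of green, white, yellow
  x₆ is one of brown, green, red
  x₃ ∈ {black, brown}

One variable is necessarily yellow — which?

x₂

The 8 variables draw from only 8 values {black, blue, brown, green, grey, red, white, yellow}, so each is used; only x₇ can be blue, hence x₇ = blue.
Among the 7 still-open variables, grey fits only x₅ (and all 7 values in {black, brown, green, grey, red, white, yellow} must be used), so x₅ = grey.
The 6 still-open variables draw from only 6 values {black, brown, green, red, white, yellow}, so each is used; only x₄ can be white, hence x₄ = white.
The 5 still-open variables together cover exactly {black, brown, green, red, yellow} — 5 values for 5 variables — and yellow appears only in x₂'s list, so x₂ = yellow.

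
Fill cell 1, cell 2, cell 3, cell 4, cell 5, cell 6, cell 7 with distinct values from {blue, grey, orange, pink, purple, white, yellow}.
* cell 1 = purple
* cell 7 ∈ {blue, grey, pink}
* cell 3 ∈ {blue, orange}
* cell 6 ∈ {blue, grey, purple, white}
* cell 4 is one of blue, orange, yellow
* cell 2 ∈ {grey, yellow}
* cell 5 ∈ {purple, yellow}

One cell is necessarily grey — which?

cell 2

cell 1 has just one choice, so cell 1 = purple. So cell 5, cell 6 can't be purple.
cell 5's domain is down to {yellow}, so cell 5 = yellow. Remove yellow from cell 2, cell 4.
So grey goes to cell 2.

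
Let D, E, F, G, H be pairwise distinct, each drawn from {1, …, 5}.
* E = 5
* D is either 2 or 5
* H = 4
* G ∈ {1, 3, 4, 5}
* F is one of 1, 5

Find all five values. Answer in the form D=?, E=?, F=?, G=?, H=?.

E's domain is down to {5}, so E = 5. So D, F, G can't be 5.
That leaves F = 1. Strike 1 from G.
H must be 4 (only option left). Remove 4 from G.
D must be 2 (only option left).
G has just one choice, so G = 3.

D=2, E=5, F=1, G=3, H=4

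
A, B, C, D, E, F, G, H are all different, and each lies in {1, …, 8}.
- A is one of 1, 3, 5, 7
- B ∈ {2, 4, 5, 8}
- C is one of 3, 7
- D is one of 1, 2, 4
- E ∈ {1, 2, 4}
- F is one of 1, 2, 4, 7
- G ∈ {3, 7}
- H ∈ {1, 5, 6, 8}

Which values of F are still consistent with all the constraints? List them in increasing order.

1, 2, 4

Among the 8 variables, 6 fits only H (and all 8 values in {1, 2, 3, 4, 5, 6, 7, 8} must be used), so H = 6.
The 7 still-open variables together cover exactly {1, 2, 3, 4, 5, 7, 8} — 7 values for 7 variables — and 8 appears only in B's list, so B = 8.
The 6 still-open variables draw from only 6 values {1, 2, 3, 4, 5, 7}, so each is used; only A can be 5, hence A = 5.
C and G share exactly the 2 values {3, 7}; by pigeonhole those values go to them, so strike 3, 7 from F.
No further eliminations apply; F can still be any of 1, 2, 4.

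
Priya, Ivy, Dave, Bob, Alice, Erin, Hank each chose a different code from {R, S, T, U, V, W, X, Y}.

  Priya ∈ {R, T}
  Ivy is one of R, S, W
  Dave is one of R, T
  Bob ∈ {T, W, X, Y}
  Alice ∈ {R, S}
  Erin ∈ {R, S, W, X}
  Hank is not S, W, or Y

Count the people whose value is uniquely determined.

Priya and Dave share exactly the 2 values {R, T}; by pigeonhole those values go to them, so strike R, T from Ivy, Bob, Alice, Erin, Hank.
Alice must be S (only option left). Eliminate S elsewhere: Ivy, Erin.
Ivy has just one choice, so Ivy = W. Strike W from Bob, Erin.
Erin must be X (only option left). So Bob, Hank can't be X.
That leaves Bob = Y.
Determined: Ivy=W, Bob=Y, Alice=S, Erin=X. The other people each still have more than one consistent value. That makes 4.

4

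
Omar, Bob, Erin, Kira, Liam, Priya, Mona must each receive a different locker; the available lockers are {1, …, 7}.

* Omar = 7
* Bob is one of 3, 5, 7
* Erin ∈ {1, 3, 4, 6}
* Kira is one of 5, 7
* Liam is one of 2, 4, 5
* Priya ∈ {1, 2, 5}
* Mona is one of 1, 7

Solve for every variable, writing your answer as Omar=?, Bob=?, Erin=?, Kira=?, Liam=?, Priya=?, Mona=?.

Omar=7, Bob=3, Erin=6, Kira=5, Liam=4, Priya=2, Mona=1

Omar has just one choice, so Omar = 7. Strike 7 from Bob, Kira, Mona.
Kira must be 5 (only option left). Remove 5 from Bob, Liam, Priya.
That leaves Mona = 1. Remove 1 from Erin, Priya.
Bob's domain is down to {3}, so Bob = 3. Strike 3 from Erin.
Priya has just one choice, so Priya = 2. So Liam can't be 2.
Liam has just one choice, so Liam = 4. Strike 4 from Erin.
Erin must be 6 (only option left).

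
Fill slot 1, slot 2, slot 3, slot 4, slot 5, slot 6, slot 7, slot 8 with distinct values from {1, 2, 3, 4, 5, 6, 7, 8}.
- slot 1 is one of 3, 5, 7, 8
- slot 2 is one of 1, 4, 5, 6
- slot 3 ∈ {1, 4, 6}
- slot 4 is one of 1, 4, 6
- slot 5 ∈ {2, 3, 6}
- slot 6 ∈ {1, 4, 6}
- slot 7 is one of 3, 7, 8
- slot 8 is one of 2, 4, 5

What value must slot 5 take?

slot 3, slot 4, slot 6 between them cover only {1, 4, 6} — a naked triple. Remove those values from slot 2, slot 5, slot 8.
slot 2 must be 5 (only option left). Eliminate 5 elsewhere: slot 1, slot 8.
slot 8 must be 2 (only option left). Strike 2 from slot 5.
So slot 5 = 3.

3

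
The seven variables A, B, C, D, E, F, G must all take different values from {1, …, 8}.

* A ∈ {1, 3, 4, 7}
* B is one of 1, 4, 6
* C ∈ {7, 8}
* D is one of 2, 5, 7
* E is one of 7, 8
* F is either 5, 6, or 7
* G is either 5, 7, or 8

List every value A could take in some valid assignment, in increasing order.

1, 3, 4

The 2 variables C and E are confined to {7, 8}, which locks those values in; drop them from A, D, F, G.
G's domain is down to {5}, so G = 5. Strike 5 from D, F.
D's domain is down to {2}, so D = 2.
F has just one choice, so F = 6. So B can't be 6.
No further eliminations apply; A can still be any of 1, 3, 4.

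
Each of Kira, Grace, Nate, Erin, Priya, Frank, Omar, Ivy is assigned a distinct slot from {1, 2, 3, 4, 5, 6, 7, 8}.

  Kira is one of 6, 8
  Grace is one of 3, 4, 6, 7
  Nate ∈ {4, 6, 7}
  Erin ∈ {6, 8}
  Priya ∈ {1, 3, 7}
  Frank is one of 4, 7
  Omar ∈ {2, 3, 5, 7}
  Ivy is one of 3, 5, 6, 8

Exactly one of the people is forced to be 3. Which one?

The 8 variables together cover exactly {1, 2, 3, 4, 5, 6, 7, 8} — 8 values for 8 variables — and 1 appears only in Priya's list, so Priya = 1.
The 7 still-open variables together cover exactly {2, 3, 4, 5, 6, 7, 8} — 7 values for 7 variables — and 2 appears only in Omar's list, so Omar = 2.
The 6 still-open variables draw from only 6 values {3, 4, 5, 6, 7, 8}, so each is used; only Ivy can be 5, hence Ivy = 5.
Among the 5 still-open variables, 3 fits only Grace (and all 5 values in {3, 4, 6, 7, 8} must be used), so Grace = 3.

Grace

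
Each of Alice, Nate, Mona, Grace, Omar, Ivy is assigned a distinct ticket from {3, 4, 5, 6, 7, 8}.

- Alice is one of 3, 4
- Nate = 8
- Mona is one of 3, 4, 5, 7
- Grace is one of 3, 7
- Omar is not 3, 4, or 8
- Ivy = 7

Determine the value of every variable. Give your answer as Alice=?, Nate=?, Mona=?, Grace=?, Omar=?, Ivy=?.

Nate's domain is down to {8}, so Nate = 8.
That leaves Ivy = 7. So Mona, Grace, Omar can't be 7.
That leaves Grace = 3. Eliminate 3 elsewhere: Alice, Mona.
Alice has just one choice, so Alice = 4. Eliminate 4 elsewhere: Mona.
Mona must be 5 (only option left). So Omar can't be 5.
Omar must be 6 (only option left).

Alice=4, Nate=8, Mona=5, Grace=3, Omar=6, Ivy=7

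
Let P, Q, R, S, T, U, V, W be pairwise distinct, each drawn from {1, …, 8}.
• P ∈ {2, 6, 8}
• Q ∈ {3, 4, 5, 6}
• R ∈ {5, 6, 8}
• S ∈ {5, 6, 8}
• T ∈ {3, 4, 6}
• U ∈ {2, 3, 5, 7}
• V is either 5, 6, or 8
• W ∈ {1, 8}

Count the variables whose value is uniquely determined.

The 8 variables draw from only 8 values {1, 2, 3, 4, 5, 6, 7, 8}, so each is used; only W can be 1, hence W = 1.
Among the 7 still-open variables, 7 fits only U (and all 7 values in {2, 3, 4, 5, 6, 7, 8} must be used), so U = 7.
The 6 still-open variables draw from only 6 values {2, 3, 4, 5, 6, 8}, so each is used; only P can be 2, hence P = 2.
The 3 variables R, S, V are confined to {5, 6, 8}, which locks those values in; drop them from Q, T.
Determined: P=2, U=7, W=1. The other variables each still have more than one consistent value. That makes 3.

3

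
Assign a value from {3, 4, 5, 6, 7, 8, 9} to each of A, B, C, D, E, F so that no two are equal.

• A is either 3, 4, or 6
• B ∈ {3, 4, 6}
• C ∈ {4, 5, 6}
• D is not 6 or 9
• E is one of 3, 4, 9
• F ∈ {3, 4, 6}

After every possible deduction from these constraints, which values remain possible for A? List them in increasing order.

A, B, F share exactly the 3 values {3, 4, 6}; by pigeonhole those values go to them, so strike 3, 4, 6 from C, D, E.
That leaves C = 5. So D can't be 5.
That leaves E = 9.
No further eliminations apply; A can still be any of 3, 4, 6.

3, 4, 6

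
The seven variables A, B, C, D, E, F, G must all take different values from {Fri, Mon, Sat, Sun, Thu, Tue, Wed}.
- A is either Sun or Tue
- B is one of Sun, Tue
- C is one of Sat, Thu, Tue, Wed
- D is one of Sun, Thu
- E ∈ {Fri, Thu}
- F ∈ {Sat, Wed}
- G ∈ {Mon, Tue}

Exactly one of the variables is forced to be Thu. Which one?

The 7 variables together cover exactly {Fri, Mon, Sat, Sun, Thu, Tue, Wed} — 7 values for 7 variables — and Fri appears only in E's list, so E = Fri.
Among the 6 still-open variables, Mon fits only G (and all 6 values in {Mon, Sat, Sun, Thu, Tue, Wed} must be used), so G = Mon.
A and B between them cover only {Sun, Tue} — a naked pair. Remove those values from C, D.
So Thu goes to D.

D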